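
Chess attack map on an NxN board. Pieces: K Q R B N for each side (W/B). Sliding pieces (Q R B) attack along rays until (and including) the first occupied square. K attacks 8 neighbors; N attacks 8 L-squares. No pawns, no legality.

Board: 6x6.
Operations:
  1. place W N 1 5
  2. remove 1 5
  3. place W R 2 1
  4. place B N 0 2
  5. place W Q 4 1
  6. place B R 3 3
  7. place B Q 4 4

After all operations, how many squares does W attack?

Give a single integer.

Op 1: place WN@(1,5)
Op 2: remove (1,5)
Op 3: place WR@(2,1)
Op 4: place BN@(0,2)
Op 5: place WQ@(4,1)
Op 6: place BR@(3,3)
Op 7: place BQ@(4,4)
Per-piece attacks for W:
  WR@(2,1): attacks (2,2) (2,3) (2,4) (2,5) (2,0) (3,1) (4,1) (1,1) (0,1) [ray(1,0) blocked at (4,1)]
  WQ@(4,1): attacks (4,2) (4,3) (4,4) (4,0) (5,1) (3,1) (2,1) (5,2) (5,0) (3,2) (2,3) (1,4) (0,5) (3,0) [ray(0,1) blocked at (4,4); ray(-1,0) blocked at (2,1)]
Union (21 distinct): (0,1) (0,5) (1,1) (1,4) (2,0) (2,1) (2,2) (2,3) (2,4) (2,5) (3,0) (3,1) (3,2) (4,0) (4,1) (4,2) (4,3) (4,4) (5,0) (5,1) (5,2)

Answer: 21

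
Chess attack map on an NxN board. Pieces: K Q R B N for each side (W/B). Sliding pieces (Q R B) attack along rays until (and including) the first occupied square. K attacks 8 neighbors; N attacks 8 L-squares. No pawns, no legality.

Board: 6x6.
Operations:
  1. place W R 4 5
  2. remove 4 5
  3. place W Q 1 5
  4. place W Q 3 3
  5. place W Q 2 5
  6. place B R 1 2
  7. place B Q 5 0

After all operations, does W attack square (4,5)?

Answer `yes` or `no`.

Op 1: place WR@(4,5)
Op 2: remove (4,5)
Op 3: place WQ@(1,5)
Op 4: place WQ@(3,3)
Op 5: place WQ@(2,5)
Op 6: place BR@(1,2)
Op 7: place BQ@(5,0)
Per-piece attacks for W:
  WQ@(1,5): attacks (1,4) (1,3) (1,2) (2,5) (0,5) (2,4) (3,3) (0,4) [ray(0,-1) blocked at (1,2); ray(1,0) blocked at (2,5); ray(1,-1) blocked at (3,3)]
  WQ@(2,5): attacks (2,4) (2,3) (2,2) (2,1) (2,0) (3,5) (4,5) (5,5) (1,5) (3,4) (4,3) (5,2) (1,4) (0,3) [ray(-1,0) blocked at (1,5)]
  WQ@(3,3): attacks (3,4) (3,5) (3,2) (3,1) (3,0) (4,3) (5,3) (2,3) (1,3) (0,3) (4,4) (5,5) (4,2) (5,1) (2,4) (1,5) (2,2) (1,1) (0,0) [ray(-1,1) blocked at (1,5)]
W attacks (4,5): yes

Answer: yes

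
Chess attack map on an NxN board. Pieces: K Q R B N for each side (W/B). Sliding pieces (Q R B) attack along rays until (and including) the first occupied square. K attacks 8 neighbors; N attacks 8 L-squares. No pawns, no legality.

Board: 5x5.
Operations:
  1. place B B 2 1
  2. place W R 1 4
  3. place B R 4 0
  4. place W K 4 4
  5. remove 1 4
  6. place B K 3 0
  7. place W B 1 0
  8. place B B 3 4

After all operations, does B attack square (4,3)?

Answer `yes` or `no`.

Answer: yes

Derivation:
Op 1: place BB@(2,1)
Op 2: place WR@(1,4)
Op 3: place BR@(4,0)
Op 4: place WK@(4,4)
Op 5: remove (1,4)
Op 6: place BK@(3,0)
Op 7: place WB@(1,0)
Op 8: place BB@(3,4)
Per-piece attacks for B:
  BB@(2,1): attacks (3,2) (4,3) (3,0) (1,2) (0,3) (1,0) [ray(1,-1) blocked at (3,0); ray(-1,-1) blocked at (1,0)]
  BK@(3,0): attacks (3,1) (4,0) (2,0) (4,1) (2,1)
  BB@(3,4): attacks (4,3) (2,3) (1,2) (0,1)
  BR@(4,0): attacks (4,1) (4,2) (4,3) (4,4) (3,0) [ray(0,1) blocked at (4,4); ray(-1,0) blocked at (3,0)]
B attacks (4,3): yes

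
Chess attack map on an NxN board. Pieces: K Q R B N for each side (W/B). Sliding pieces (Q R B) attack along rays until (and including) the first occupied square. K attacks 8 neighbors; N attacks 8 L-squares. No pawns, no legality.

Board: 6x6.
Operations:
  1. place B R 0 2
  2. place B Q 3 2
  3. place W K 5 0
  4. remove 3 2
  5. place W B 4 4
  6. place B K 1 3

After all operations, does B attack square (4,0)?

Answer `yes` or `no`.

Op 1: place BR@(0,2)
Op 2: place BQ@(3,2)
Op 3: place WK@(5,0)
Op 4: remove (3,2)
Op 5: place WB@(4,4)
Op 6: place BK@(1,3)
Per-piece attacks for B:
  BR@(0,2): attacks (0,3) (0,4) (0,5) (0,1) (0,0) (1,2) (2,2) (3,2) (4,2) (5,2)
  BK@(1,3): attacks (1,4) (1,2) (2,3) (0,3) (2,4) (2,2) (0,4) (0,2)
B attacks (4,0): no

Answer: no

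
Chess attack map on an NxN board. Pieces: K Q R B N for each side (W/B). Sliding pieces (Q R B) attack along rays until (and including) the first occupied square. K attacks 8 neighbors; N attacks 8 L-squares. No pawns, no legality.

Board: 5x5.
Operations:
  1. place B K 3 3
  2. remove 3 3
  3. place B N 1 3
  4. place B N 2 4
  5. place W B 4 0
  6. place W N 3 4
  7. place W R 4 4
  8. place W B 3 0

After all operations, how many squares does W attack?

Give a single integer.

Op 1: place BK@(3,3)
Op 2: remove (3,3)
Op 3: place BN@(1,3)
Op 4: place BN@(2,4)
Op 5: place WB@(4,0)
Op 6: place WN@(3,4)
Op 7: place WR@(4,4)
Op 8: place WB@(3,0)
Per-piece attacks for W:
  WB@(3,0): attacks (4,1) (2,1) (1,2) (0,3)
  WN@(3,4): attacks (4,2) (2,2) (1,3)
  WB@(4,0): attacks (3,1) (2,2) (1,3) [ray(-1,1) blocked at (1,3)]
  WR@(4,4): attacks (4,3) (4,2) (4,1) (4,0) (3,4) [ray(0,-1) blocked at (4,0); ray(-1,0) blocked at (3,4)]
Union (11 distinct): (0,3) (1,2) (1,3) (2,1) (2,2) (3,1) (3,4) (4,0) (4,1) (4,2) (4,3)

Answer: 11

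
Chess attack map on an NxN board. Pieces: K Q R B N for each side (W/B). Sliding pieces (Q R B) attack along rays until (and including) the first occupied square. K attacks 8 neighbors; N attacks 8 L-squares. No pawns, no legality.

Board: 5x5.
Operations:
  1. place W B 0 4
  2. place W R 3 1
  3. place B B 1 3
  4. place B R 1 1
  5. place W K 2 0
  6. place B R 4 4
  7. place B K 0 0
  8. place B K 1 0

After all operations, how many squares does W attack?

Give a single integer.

Op 1: place WB@(0,4)
Op 2: place WR@(3,1)
Op 3: place BB@(1,3)
Op 4: place BR@(1,1)
Op 5: place WK@(2,0)
Op 6: place BR@(4,4)
Op 7: place BK@(0,0)
Op 8: place BK@(1,0)
Per-piece attacks for W:
  WB@(0,4): attacks (1,3) [ray(1,-1) blocked at (1,3)]
  WK@(2,0): attacks (2,1) (3,0) (1,0) (3,1) (1,1)
  WR@(3,1): attacks (3,2) (3,3) (3,4) (3,0) (4,1) (2,1) (1,1) [ray(-1,0) blocked at (1,1)]
Union (10 distinct): (1,0) (1,1) (1,3) (2,1) (3,0) (3,1) (3,2) (3,3) (3,4) (4,1)

Answer: 10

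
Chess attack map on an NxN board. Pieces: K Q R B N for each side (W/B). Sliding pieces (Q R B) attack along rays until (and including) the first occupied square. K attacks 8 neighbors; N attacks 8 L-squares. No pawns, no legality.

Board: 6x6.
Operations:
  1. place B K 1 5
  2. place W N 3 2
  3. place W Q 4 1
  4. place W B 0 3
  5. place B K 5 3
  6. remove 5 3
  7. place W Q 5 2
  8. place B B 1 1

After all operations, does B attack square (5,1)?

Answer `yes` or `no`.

Answer: no

Derivation:
Op 1: place BK@(1,5)
Op 2: place WN@(3,2)
Op 3: place WQ@(4,1)
Op 4: place WB@(0,3)
Op 5: place BK@(5,3)
Op 6: remove (5,3)
Op 7: place WQ@(5,2)
Op 8: place BB@(1,1)
Per-piece attacks for B:
  BB@(1,1): attacks (2,2) (3,3) (4,4) (5,5) (2,0) (0,2) (0,0)
  BK@(1,5): attacks (1,4) (2,5) (0,5) (2,4) (0,4)
B attacks (5,1): no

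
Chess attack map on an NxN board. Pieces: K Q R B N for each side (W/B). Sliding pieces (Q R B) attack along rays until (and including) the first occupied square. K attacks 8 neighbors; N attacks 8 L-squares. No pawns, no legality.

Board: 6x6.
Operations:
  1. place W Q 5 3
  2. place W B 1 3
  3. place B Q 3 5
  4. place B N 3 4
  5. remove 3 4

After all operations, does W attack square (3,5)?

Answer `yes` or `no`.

Answer: yes

Derivation:
Op 1: place WQ@(5,3)
Op 2: place WB@(1,3)
Op 3: place BQ@(3,5)
Op 4: place BN@(3,4)
Op 5: remove (3,4)
Per-piece attacks for W:
  WB@(1,3): attacks (2,4) (3,5) (2,2) (3,1) (4,0) (0,4) (0,2) [ray(1,1) blocked at (3,5)]
  WQ@(5,3): attacks (5,4) (5,5) (5,2) (5,1) (5,0) (4,3) (3,3) (2,3) (1,3) (4,4) (3,5) (4,2) (3,1) (2,0) [ray(-1,0) blocked at (1,3); ray(-1,1) blocked at (3,5)]
W attacks (3,5): yes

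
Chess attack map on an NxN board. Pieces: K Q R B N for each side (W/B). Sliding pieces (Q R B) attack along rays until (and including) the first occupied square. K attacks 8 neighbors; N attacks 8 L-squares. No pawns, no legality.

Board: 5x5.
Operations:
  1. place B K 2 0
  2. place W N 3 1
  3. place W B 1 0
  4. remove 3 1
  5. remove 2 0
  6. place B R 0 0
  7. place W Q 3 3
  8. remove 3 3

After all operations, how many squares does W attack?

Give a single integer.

Op 1: place BK@(2,0)
Op 2: place WN@(3,1)
Op 3: place WB@(1,0)
Op 4: remove (3,1)
Op 5: remove (2,0)
Op 6: place BR@(0,0)
Op 7: place WQ@(3,3)
Op 8: remove (3,3)
Per-piece attacks for W:
  WB@(1,0): attacks (2,1) (3,2) (4,3) (0,1)
Union (4 distinct): (0,1) (2,1) (3,2) (4,3)

Answer: 4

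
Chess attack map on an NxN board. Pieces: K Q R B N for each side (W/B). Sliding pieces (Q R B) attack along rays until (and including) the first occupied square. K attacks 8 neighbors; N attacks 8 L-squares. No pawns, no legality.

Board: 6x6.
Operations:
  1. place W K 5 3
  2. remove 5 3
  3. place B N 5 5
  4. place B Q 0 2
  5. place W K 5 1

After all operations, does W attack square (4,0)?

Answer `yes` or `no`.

Op 1: place WK@(5,3)
Op 2: remove (5,3)
Op 3: place BN@(5,5)
Op 4: place BQ@(0,2)
Op 5: place WK@(5,1)
Per-piece attacks for W:
  WK@(5,1): attacks (5,2) (5,0) (4,1) (4,2) (4,0)
W attacks (4,0): yes

Answer: yes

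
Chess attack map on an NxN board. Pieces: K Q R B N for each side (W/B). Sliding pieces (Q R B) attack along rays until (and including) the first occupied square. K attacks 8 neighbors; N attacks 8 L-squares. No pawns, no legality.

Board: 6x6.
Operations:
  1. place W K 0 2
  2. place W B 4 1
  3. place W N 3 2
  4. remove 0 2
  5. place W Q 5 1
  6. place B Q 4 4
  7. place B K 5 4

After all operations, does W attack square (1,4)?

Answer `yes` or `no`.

Op 1: place WK@(0,2)
Op 2: place WB@(4,1)
Op 3: place WN@(3,2)
Op 4: remove (0,2)
Op 5: place WQ@(5,1)
Op 6: place BQ@(4,4)
Op 7: place BK@(5,4)
Per-piece attacks for W:
  WN@(3,2): attacks (4,4) (5,3) (2,4) (1,3) (4,0) (5,1) (2,0) (1,1)
  WB@(4,1): attacks (5,2) (5,0) (3,2) (3,0) [ray(-1,1) blocked at (3,2)]
  WQ@(5,1): attacks (5,2) (5,3) (5,4) (5,0) (4,1) (4,2) (3,3) (2,4) (1,5) (4,0) [ray(0,1) blocked at (5,4); ray(-1,0) blocked at (4,1)]
W attacks (1,4): no

Answer: no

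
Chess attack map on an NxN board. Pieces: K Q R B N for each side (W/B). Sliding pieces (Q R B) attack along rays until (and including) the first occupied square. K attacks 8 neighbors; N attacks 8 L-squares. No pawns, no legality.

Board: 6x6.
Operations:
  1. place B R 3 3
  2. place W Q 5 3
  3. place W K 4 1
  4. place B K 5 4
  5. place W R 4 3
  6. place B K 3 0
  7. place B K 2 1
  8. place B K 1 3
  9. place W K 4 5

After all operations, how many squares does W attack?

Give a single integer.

Op 1: place BR@(3,3)
Op 2: place WQ@(5,3)
Op 3: place WK@(4,1)
Op 4: place BK@(5,4)
Op 5: place WR@(4,3)
Op 6: place BK@(3,0)
Op 7: place BK@(2,1)
Op 8: place BK@(1,3)
Op 9: place WK@(4,5)
Per-piece attacks for W:
  WK@(4,1): attacks (4,2) (4,0) (5,1) (3,1) (5,2) (5,0) (3,2) (3,0)
  WR@(4,3): attacks (4,4) (4,5) (4,2) (4,1) (5,3) (3,3) [ray(0,1) blocked at (4,5); ray(0,-1) blocked at (4,1); ray(1,0) blocked at (5,3); ray(-1,0) blocked at (3,3)]
  WK@(4,5): attacks (4,4) (5,5) (3,5) (5,4) (3,4)
  WQ@(5,3): attacks (5,4) (5,2) (5,1) (5,0) (4,3) (4,4) (3,5) (4,2) (3,1) (2,0) [ray(0,1) blocked at (5,4); ray(-1,0) blocked at (4,3)]
Union (19 distinct): (2,0) (3,0) (3,1) (3,2) (3,3) (3,4) (3,5) (4,0) (4,1) (4,2) (4,3) (4,4) (4,5) (5,0) (5,1) (5,2) (5,3) (5,4) (5,5)

Answer: 19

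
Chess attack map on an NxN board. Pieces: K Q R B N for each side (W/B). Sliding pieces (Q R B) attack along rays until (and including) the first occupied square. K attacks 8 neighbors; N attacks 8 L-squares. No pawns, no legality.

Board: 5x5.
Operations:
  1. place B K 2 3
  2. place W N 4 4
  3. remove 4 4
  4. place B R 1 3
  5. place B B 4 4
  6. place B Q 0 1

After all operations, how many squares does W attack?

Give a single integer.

Op 1: place BK@(2,3)
Op 2: place WN@(4,4)
Op 3: remove (4,4)
Op 4: place BR@(1,3)
Op 5: place BB@(4,4)
Op 6: place BQ@(0,1)
Per-piece attacks for W:
Union (0 distinct): (none)

Answer: 0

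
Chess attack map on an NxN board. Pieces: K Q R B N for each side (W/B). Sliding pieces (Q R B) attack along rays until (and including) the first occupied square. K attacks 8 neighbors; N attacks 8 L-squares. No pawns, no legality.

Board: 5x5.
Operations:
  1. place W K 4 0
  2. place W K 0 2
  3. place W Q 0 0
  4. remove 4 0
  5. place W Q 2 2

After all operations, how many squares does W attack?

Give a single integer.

Answer: 21

Derivation:
Op 1: place WK@(4,0)
Op 2: place WK@(0,2)
Op 3: place WQ@(0,0)
Op 4: remove (4,0)
Op 5: place WQ@(2,2)
Per-piece attacks for W:
  WQ@(0,0): attacks (0,1) (0,2) (1,0) (2,0) (3,0) (4,0) (1,1) (2,2) [ray(0,1) blocked at (0,2); ray(1,1) blocked at (2,2)]
  WK@(0,2): attacks (0,3) (0,1) (1,2) (1,3) (1,1)
  WQ@(2,2): attacks (2,3) (2,4) (2,1) (2,0) (3,2) (4,2) (1,2) (0,2) (3,3) (4,4) (3,1) (4,0) (1,3) (0,4) (1,1) (0,0) [ray(-1,0) blocked at (0,2); ray(-1,-1) blocked at (0,0)]
Union (21 distinct): (0,0) (0,1) (0,2) (0,3) (0,4) (1,0) (1,1) (1,2) (1,3) (2,0) (2,1) (2,2) (2,3) (2,4) (3,0) (3,1) (3,2) (3,3) (4,0) (4,2) (4,4)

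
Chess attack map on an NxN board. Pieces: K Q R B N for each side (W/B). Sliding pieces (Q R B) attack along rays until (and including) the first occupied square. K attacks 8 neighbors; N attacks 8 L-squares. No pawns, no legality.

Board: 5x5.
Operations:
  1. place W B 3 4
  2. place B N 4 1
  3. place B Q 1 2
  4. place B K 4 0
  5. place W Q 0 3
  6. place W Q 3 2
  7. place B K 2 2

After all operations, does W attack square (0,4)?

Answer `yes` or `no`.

Op 1: place WB@(3,4)
Op 2: place BN@(4,1)
Op 3: place BQ@(1,2)
Op 4: place BK@(4,0)
Op 5: place WQ@(0,3)
Op 6: place WQ@(3,2)
Op 7: place BK@(2,2)
Per-piece attacks for W:
  WQ@(0,3): attacks (0,4) (0,2) (0,1) (0,0) (1,3) (2,3) (3,3) (4,3) (1,4) (1,2) [ray(1,-1) blocked at (1,2)]
  WQ@(3,2): attacks (3,3) (3,4) (3,1) (3,0) (4,2) (2,2) (4,3) (4,1) (2,3) (1,4) (2,1) (1,0) [ray(0,1) blocked at (3,4); ray(-1,0) blocked at (2,2); ray(1,-1) blocked at (4,1)]
  WB@(3,4): attacks (4,3) (2,3) (1,2) [ray(-1,-1) blocked at (1,2)]
W attacks (0,4): yes

Answer: yes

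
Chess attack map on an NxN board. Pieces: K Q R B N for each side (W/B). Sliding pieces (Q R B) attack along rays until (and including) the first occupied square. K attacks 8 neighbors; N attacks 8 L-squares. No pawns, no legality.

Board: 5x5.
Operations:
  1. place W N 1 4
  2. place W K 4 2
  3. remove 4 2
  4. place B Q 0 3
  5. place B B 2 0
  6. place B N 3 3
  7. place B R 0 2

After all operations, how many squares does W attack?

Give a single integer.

Answer: 3

Derivation:
Op 1: place WN@(1,4)
Op 2: place WK@(4,2)
Op 3: remove (4,2)
Op 4: place BQ@(0,3)
Op 5: place BB@(2,0)
Op 6: place BN@(3,3)
Op 7: place BR@(0,2)
Per-piece attacks for W:
  WN@(1,4): attacks (2,2) (3,3) (0,2)
Union (3 distinct): (0,2) (2,2) (3,3)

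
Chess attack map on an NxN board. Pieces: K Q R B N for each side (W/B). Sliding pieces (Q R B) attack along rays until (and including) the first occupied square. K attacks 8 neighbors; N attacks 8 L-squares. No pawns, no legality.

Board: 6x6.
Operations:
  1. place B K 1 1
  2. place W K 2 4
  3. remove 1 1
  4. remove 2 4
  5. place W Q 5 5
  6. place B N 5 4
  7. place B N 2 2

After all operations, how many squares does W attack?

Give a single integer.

Op 1: place BK@(1,1)
Op 2: place WK@(2,4)
Op 3: remove (1,1)
Op 4: remove (2,4)
Op 5: place WQ@(5,5)
Op 6: place BN@(5,4)
Op 7: place BN@(2,2)
Per-piece attacks for W:
  WQ@(5,5): attacks (5,4) (4,5) (3,5) (2,5) (1,5) (0,5) (4,4) (3,3) (2,2) [ray(0,-1) blocked at (5,4); ray(-1,-1) blocked at (2,2)]
Union (9 distinct): (0,5) (1,5) (2,2) (2,5) (3,3) (3,5) (4,4) (4,5) (5,4)

Answer: 9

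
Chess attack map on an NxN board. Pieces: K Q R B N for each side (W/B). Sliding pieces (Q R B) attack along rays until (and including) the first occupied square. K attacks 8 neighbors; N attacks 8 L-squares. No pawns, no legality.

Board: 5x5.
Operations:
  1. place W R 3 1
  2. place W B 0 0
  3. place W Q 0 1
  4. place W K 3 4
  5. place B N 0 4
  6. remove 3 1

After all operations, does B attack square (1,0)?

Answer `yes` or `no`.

Op 1: place WR@(3,1)
Op 2: place WB@(0,0)
Op 3: place WQ@(0,1)
Op 4: place WK@(3,4)
Op 5: place BN@(0,4)
Op 6: remove (3,1)
Per-piece attacks for B:
  BN@(0,4): attacks (1,2) (2,3)
B attacks (1,0): no

Answer: no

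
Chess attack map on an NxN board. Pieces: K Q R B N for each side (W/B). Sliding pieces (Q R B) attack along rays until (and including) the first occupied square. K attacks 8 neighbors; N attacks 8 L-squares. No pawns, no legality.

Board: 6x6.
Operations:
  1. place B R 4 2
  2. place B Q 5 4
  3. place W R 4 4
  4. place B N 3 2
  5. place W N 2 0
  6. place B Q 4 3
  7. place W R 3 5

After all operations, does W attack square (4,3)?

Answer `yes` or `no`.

Answer: yes

Derivation:
Op 1: place BR@(4,2)
Op 2: place BQ@(5,4)
Op 3: place WR@(4,4)
Op 4: place BN@(3,2)
Op 5: place WN@(2,0)
Op 6: place BQ@(4,3)
Op 7: place WR@(3,5)
Per-piece attacks for W:
  WN@(2,0): attacks (3,2) (4,1) (1,2) (0,1)
  WR@(3,5): attacks (3,4) (3,3) (3,2) (4,5) (5,5) (2,5) (1,5) (0,5) [ray(0,-1) blocked at (3,2)]
  WR@(4,4): attacks (4,5) (4,3) (5,4) (3,4) (2,4) (1,4) (0,4) [ray(0,-1) blocked at (4,3); ray(1,0) blocked at (5,4)]
W attacks (4,3): yes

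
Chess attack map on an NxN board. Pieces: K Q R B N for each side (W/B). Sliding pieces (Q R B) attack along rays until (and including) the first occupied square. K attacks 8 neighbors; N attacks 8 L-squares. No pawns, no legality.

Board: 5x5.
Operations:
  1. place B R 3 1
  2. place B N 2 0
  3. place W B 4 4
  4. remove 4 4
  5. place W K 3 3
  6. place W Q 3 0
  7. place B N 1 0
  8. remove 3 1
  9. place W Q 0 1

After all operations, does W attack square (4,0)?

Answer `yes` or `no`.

Answer: yes

Derivation:
Op 1: place BR@(3,1)
Op 2: place BN@(2,0)
Op 3: place WB@(4,4)
Op 4: remove (4,4)
Op 5: place WK@(3,3)
Op 6: place WQ@(3,0)
Op 7: place BN@(1,0)
Op 8: remove (3,1)
Op 9: place WQ@(0,1)
Per-piece attacks for W:
  WQ@(0,1): attacks (0,2) (0,3) (0,4) (0,0) (1,1) (2,1) (3,1) (4,1) (1,2) (2,3) (3,4) (1,0) [ray(1,-1) blocked at (1,0)]
  WQ@(3,0): attacks (3,1) (3,2) (3,3) (4,0) (2,0) (4,1) (2,1) (1,2) (0,3) [ray(0,1) blocked at (3,3); ray(-1,0) blocked at (2,0)]
  WK@(3,3): attacks (3,4) (3,2) (4,3) (2,3) (4,4) (4,2) (2,4) (2,2)
W attacks (4,0): yes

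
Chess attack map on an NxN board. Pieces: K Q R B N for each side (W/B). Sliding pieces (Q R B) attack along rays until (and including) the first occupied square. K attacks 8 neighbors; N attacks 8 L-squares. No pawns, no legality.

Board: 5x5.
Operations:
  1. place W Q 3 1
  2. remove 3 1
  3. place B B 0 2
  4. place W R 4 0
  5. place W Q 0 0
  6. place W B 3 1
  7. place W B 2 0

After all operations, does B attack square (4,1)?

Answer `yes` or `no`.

Answer: no

Derivation:
Op 1: place WQ@(3,1)
Op 2: remove (3,1)
Op 3: place BB@(0,2)
Op 4: place WR@(4,0)
Op 5: place WQ@(0,0)
Op 6: place WB@(3,1)
Op 7: place WB@(2,0)
Per-piece attacks for B:
  BB@(0,2): attacks (1,3) (2,4) (1,1) (2,0) [ray(1,-1) blocked at (2,0)]
B attacks (4,1): no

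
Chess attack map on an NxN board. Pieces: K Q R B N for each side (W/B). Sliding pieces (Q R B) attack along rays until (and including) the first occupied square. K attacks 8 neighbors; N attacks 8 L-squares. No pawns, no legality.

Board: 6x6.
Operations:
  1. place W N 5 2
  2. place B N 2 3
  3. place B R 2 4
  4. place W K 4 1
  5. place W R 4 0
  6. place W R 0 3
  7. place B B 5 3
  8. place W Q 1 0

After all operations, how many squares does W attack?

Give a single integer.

Answer: 27

Derivation:
Op 1: place WN@(5,2)
Op 2: place BN@(2,3)
Op 3: place BR@(2,4)
Op 4: place WK@(4,1)
Op 5: place WR@(4,0)
Op 6: place WR@(0,3)
Op 7: place BB@(5,3)
Op 8: place WQ@(1,0)
Per-piece attacks for W:
  WR@(0,3): attacks (0,4) (0,5) (0,2) (0,1) (0,0) (1,3) (2,3) [ray(1,0) blocked at (2,3)]
  WQ@(1,0): attacks (1,1) (1,2) (1,3) (1,4) (1,5) (2,0) (3,0) (4,0) (0,0) (2,1) (3,2) (4,3) (5,4) (0,1) [ray(1,0) blocked at (4,0)]
  WR@(4,0): attacks (4,1) (5,0) (3,0) (2,0) (1,0) [ray(0,1) blocked at (4,1); ray(-1,0) blocked at (1,0)]
  WK@(4,1): attacks (4,2) (4,0) (5,1) (3,1) (5,2) (5,0) (3,2) (3,0)
  WN@(5,2): attacks (4,4) (3,3) (4,0) (3,1)
Union (27 distinct): (0,0) (0,1) (0,2) (0,4) (0,5) (1,0) (1,1) (1,2) (1,3) (1,4) (1,5) (2,0) (2,1) (2,3) (3,0) (3,1) (3,2) (3,3) (4,0) (4,1) (4,2) (4,3) (4,4) (5,0) (5,1) (5,2) (5,4)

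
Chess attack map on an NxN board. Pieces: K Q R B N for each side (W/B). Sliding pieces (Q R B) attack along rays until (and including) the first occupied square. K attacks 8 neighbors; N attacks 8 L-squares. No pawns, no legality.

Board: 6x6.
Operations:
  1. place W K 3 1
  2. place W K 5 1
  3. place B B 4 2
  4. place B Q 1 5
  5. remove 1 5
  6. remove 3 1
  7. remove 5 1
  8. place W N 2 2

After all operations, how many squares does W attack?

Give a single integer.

Op 1: place WK@(3,1)
Op 2: place WK@(5,1)
Op 3: place BB@(4,2)
Op 4: place BQ@(1,5)
Op 5: remove (1,5)
Op 6: remove (3,1)
Op 7: remove (5,1)
Op 8: place WN@(2,2)
Per-piece attacks for W:
  WN@(2,2): attacks (3,4) (4,3) (1,4) (0,3) (3,0) (4,1) (1,0) (0,1)
Union (8 distinct): (0,1) (0,3) (1,0) (1,4) (3,0) (3,4) (4,1) (4,3)

Answer: 8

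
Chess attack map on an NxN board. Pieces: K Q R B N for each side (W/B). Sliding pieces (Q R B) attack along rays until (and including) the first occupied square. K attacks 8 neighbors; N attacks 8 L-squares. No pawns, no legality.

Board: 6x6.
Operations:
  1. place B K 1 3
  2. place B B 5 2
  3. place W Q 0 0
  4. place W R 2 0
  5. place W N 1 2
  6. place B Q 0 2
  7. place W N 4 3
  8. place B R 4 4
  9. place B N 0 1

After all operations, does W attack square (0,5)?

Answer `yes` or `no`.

Answer: no

Derivation:
Op 1: place BK@(1,3)
Op 2: place BB@(5,2)
Op 3: place WQ@(0,0)
Op 4: place WR@(2,0)
Op 5: place WN@(1,2)
Op 6: place BQ@(0,2)
Op 7: place WN@(4,3)
Op 8: place BR@(4,4)
Op 9: place BN@(0,1)
Per-piece attacks for W:
  WQ@(0,0): attacks (0,1) (1,0) (2,0) (1,1) (2,2) (3,3) (4,4) [ray(0,1) blocked at (0,1); ray(1,0) blocked at (2,0); ray(1,1) blocked at (4,4)]
  WN@(1,2): attacks (2,4) (3,3) (0,4) (2,0) (3,1) (0,0)
  WR@(2,0): attacks (2,1) (2,2) (2,3) (2,4) (2,5) (3,0) (4,0) (5,0) (1,0) (0,0) [ray(-1,0) blocked at (0,0)]
  WN@(4,3): attacks (5,5) (3,5) (2,4) (5,1) (3,1) (2,2)
W attacks (0,5): no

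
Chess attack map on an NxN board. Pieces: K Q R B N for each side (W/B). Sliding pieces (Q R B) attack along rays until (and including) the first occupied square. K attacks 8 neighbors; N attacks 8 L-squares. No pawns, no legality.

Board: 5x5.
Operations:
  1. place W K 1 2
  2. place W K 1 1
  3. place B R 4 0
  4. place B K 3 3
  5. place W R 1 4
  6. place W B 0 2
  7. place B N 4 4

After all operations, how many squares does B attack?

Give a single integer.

Answer: 13

Derivation:
Op 1: place WK@(1,2)
Op 2: place WK@(1,1)
Op 3: place BR@(4,0)
Op 4: place BK@(3,3)
Op 5: place WR@(1,4)
Op 6: place WB@(0,2)
Op 7: place BN@(4,4)
Per-piece attacks for B:
  BK@(3,3): attacks (3,4) (3,2) (4,3) (2,3) (4,4) (4,2) (2,4) (2,2)
  BR@(4,0): attacks (4,1) (4,2) (4,3) (4,4) (3,0) (2,0) (1,0) (0,0) [ray(0,1) blocked at (4,4)]
  BN@(4,4): attacks (3,2) (2,3)
Union (13 distinct): (0,0) (1,0) (2,0) (2,2) (2,3) (2,4) (3,0) (3,2) (3,4) (4,1) (4,2) (4,3) (4,4)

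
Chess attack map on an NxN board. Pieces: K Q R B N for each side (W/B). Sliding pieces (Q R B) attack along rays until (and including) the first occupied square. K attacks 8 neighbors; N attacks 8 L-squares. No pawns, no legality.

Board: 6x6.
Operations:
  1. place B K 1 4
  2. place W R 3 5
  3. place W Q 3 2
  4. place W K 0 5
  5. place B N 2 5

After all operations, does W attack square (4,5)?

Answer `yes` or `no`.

Op 1: place BK@(1,4)
Op 2: place WR@(3,5)
Op 3: place WQ@(3,2)
Op 4: place WK@(0,5)
Op 5: place BN@(2,5)
Per-piece attacks for W:
  WK@(0,5): attacks (0,4) (1,5) (1,4)
  WQ@(3,2): attacks (3,3) (3,4) (3,5) (3,1) (3,0) (4,2) (5,2) (2,2) (1,2) (0,2) (4,3) (5,4) (4,1) (5,0) (2,3) (1,4) (2,1) (1,0) [ray(0,1) blocked at (3,5); ray(-1,1) blocked at (1,4)]
  WR@(3,5): attacks (3,4) (3,3) (3,2) (4,5) (5,5) (2,5) [ray(0,-1) blocked at (3,2); ray(-1,0) blocked at (2,5)]
W attacks (4,5): yes

Answer: yes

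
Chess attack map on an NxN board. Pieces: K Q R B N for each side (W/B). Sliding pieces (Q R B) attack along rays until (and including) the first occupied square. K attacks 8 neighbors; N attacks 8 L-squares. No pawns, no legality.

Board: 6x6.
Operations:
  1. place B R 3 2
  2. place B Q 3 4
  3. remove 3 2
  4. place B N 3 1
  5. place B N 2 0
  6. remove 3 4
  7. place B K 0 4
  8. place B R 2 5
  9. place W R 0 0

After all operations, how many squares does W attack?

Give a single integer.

Answer: 6

Derivation:
Op 1: place BR@(3,2)
Op 2: place BQ@(3,4)
Op 3: remove (3,2)
Op 4: place BN@(3,1)
Op 5: place BN@(2,0)
Op 6: remove (3,4)
Op 7: place BK@(0,4)
Op 8: place BR@(2,5)
Op 9: place WR@(0,0)
Per-piece attacks for W:
  WR@(0,0): attacks (0,1) (0,2) (0,3) (0,4) (1,0) (2,0) [ray(0,1) blocked at (0,4); ray(1,0) blocked at (2,0)]
Union (6 distinct): (0,1) (0,2) (0,3) (0,4) (1,0) (2,0)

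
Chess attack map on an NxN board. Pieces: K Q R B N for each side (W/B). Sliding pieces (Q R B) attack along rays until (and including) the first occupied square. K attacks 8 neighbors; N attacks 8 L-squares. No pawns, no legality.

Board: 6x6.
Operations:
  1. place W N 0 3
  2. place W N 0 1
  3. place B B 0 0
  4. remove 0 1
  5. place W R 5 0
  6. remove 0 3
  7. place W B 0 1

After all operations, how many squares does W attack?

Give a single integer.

Op 1: place WN@(0,3)
Op 2: place WN@(0,1)
Op 3: place BB@(0,0)
Op 4: remove (0,1)
Op 5: place WR@(5,0)
Op 6: remove (0,3)
Op 7: place WB@(0,1)
Per-piece attacks for W:
  WB@(0,1): attacks (1,2) (2,3) (3,4) (4,5) (1,0)
  WR@(5,0): attacks (5,1) (5,2) (5,3) (5,4) (5,5) (4,0) (3,0) (2,0) (1,0) (0,0) [ray(-1,0) blocked at (0,0)]
Union (14 distinct): (0,0) (1,0) (1,2) (2,0) (2,3) (3,0) (3,4) (4,0) (4,5) (5,1) (5,2) (5,3) (5,4) (5,5)

Answer: 14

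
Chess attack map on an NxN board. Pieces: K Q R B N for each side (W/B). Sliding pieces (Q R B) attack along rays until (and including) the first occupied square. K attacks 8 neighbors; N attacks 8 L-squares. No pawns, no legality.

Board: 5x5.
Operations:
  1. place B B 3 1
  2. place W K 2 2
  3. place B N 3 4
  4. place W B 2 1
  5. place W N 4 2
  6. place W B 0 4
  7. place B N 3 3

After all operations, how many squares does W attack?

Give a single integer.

Answer: 14

Derivation:
Op 1: place BB@(3,1)
Op 2: place WK@(2,2)
Op 3: place BN@(3,4)
Op 4: place WB@(2,1)
Op 5: place WN@(4,2)
Op 6: place WB@(0,4)
Op 7: place BN@(3,3)
Per-piece attacks for W:
  WB@(0,4): attacks (1,3) (2,2) [ray(1,-1) blocked at (2,2)]
  WB@(2,1): attacks (3,2) (4,3) (3,0) (1,2) (0,3) (1,0)
  WK@(2,2): attacks (2,3) (2,1) (3,2) (1,2) (3,3) (3,1) (1,3) (1,1)
  WN@(4,2): attacks (3,4) (2,3) (3,0) (2,1)
Union (14 distinct): (0,3) (1,0) (1,1) (1,2) (1,3) (2,1) (2,2) (2,3) (3,0) (3,1) (3,2) (3,3) (3,4) (4,3)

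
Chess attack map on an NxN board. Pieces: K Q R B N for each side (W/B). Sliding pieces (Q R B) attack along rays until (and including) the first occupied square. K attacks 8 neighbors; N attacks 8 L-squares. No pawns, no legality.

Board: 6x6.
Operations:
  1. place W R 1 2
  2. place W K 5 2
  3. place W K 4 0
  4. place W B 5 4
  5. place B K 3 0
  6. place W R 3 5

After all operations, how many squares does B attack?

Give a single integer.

Op 1: place WR@(1,2)
Op 2: place WK@(5,2)
Op 3: place WK@(4,0)
Op 4: place WB@(5,4)
Op 5: place BK@(3,0)
Op 6: place WR@(3,5)
Per-piece attacks for B:
  BK@(3,0): attacks (3,1) (4,0) (2,0) (4,1) (2,1)
Union (5 distinct): (2,0) (2,1) (3,1) (4,0) (4,1)

Answer: 5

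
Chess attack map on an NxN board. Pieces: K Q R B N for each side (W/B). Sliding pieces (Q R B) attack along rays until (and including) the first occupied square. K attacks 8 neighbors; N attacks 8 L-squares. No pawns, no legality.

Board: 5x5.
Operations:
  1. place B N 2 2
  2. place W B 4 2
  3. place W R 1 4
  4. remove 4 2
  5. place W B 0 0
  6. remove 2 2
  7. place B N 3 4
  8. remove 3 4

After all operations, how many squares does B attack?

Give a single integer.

Op 1: place BN@(2,2)
Op 2: place WB@(4,2)
Op 3: place WR@(1,4)
Op 4: remove (4,2)
Op 5: place WB@(0,0)
Op 6: remove (2,2)
Op 7: place BN@(3,4)
Op 8: remove (3,4)
Per-piece attacks for B:
Union (0 distinct): (none)

Answer: 0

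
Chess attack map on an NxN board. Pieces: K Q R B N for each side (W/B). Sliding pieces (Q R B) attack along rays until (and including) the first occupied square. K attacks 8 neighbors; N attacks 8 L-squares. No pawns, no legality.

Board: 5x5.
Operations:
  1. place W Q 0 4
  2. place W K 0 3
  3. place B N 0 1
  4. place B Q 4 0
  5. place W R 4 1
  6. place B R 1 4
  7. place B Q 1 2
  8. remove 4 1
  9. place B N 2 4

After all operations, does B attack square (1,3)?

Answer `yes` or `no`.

Op 1: place WQ@(0,4)
Op 2: place WK@(0,3)
Op 3: place BN@(0,1)
Op 4: place BQ@(4,0)
Op 5: place WR@(4,1)
Op 6: place BR@(1,4)
Op 7: place BQ@(1,2)
Op 8: remove (4,1)
Op 9: place BN@(2,4)
Per-piece attacks for B:
  BN@(0,1): attacks (1,3) (2,2) (2,0)
  BQ@(1,2): attacks (1,3) (1,4) (1,1) (1,0) (2,2) (3,2) (4,2) (0,2) (2,3) (3,4) (2,1) (3,0) (0,3) (0,1) [ray(0,1) blocked at (1,4); ray(-1,1) blocked at (0,3); ray(-1,-1) blocked at (0,1)]
  BR@(1,4): attacks (1,3) (1,2) (2,4) (0,4) [ray(0,-1) blocked at (1,2); ray(1,0) blocked at (2,4); ray(-1,0) blocked at (0,4)]
  BN@(2,4): attacks (3,2) (4,3) (1,2) (0,3)
  BQ@(4,0): attacks (4,1) (4,2) (4,3) (4,4) (3,0) (2,0) (1,0) (0,0) (3,1) (2,2) (1,3) (0,4) [ray(-1,1) blocked at (0,4)]
B attacks (1,3): yes

Answer: yes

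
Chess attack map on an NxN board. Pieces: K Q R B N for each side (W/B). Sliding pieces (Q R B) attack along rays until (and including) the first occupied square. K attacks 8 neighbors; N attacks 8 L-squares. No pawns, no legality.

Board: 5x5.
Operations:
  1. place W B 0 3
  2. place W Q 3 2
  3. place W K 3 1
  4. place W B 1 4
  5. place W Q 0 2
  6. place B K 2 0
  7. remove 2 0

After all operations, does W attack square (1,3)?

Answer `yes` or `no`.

Op 1: place WB@(0,3)
Op 2: place WQ@(3,2)
Op 3: place WK@(3,1)
Op 4: place WB@(1,4)
Op 5: place WQ@(0,2)
Op 6: place BK@(2,0)
Op 7: remove (2,0)
Per-piece attacks for W:
  WQ@(0,2): attacks (0,3) (0,1) (0,0) (1,2) (2,2) (3,2) (1,3) (2,4) (1,1) (2,0) [ray(0,1) blocked at (0,3); ray(1,0) blocked at (3,2)]
  WB@(0,3): attacks (1,4) (1,2) (2,1) (3,0) [ray(1,1) blocked at (1,4)]
  WB@(1,4): attacks (2,3) (3,2) (0,3) [ray(1,-1) blocked at (3,2); ray(-1,-1) blocked at (0,3)]
  WK@(3,1): attacks (3,2) (3,0) (4,1) (2,1) (4,2) (4,0) (2,2) (2,0)
  WQ@(3,2): attacks (3,3) (3,4) (3,1) (4,2) (2,2) (1,2) (0,2) (4,3) (4,1) (2,3) (1,4) (2,1) (1,0) [ray(0,-1) blocked at (3,1); ray(-1,0) blocked at (0,2); ray(-1,1) blocked at (1,4)]
W attacks (1,3): yes

Answer: yes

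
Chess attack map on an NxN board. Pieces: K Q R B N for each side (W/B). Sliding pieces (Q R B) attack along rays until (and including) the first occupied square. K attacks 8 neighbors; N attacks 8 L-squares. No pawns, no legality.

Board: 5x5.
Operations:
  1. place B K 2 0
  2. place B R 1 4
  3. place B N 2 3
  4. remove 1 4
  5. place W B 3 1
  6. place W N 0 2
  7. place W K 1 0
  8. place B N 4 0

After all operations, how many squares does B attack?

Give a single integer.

Op 1: place BK@(2,0)
Op 2: place BR@(1,4)
Op 3: place BN@(2,3)
Op 4: remove (1,4)
Op 5: place WB@(3,1)
Op 6: place WN@(0,2)
Op 7: place WK@(1,0)
Op 8: place BN@(4,0)
Per-piece attacks for B:
  BK@(2,0): attacks (2,1) (3,0) (1,0) (3,1) (1,1)
  BN@(2,3): attacks (4,4) (0,4) (3,1) (4,2) (1,1) (0,2)
  BN@(4,0): attacks (3,2) (2,1)
Union (10 distinct): (0,2) (0,4) (1,0) (1,1) (2,1) (3,0) (3,1) (3,2) (4,2) (4,4)

Answer: 10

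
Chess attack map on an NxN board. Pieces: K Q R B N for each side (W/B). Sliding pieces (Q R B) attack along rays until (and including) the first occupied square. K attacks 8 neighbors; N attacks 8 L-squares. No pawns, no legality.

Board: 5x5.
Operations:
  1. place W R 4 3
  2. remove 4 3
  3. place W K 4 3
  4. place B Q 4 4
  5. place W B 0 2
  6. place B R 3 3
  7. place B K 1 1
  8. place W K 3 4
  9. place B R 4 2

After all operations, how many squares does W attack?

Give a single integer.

Op 1: place WR@(4,3)
Op 2: remove (4,3)
Op 3: place WK@(4,3)
Op 4: place BQ@(4,4)
Op 5: place WB@(0,2)
Op 6: place BR@(3,3)
Op 7: place BK@(1,1)
Op 8: place WK@(3,4)
Op 9: place BR@(4,2)
Per-piece attacks for W:
  WB@(0,2): attacks (1,3) (2,4) (1,1) [ray(1,-1) blocked at (1,1)]
  WK@(3,4): attacks (3,3) (4,4) (2,4) (4,3) (2,3)
  WK@(4,3): attacks (4,4) (4,2) (3,3) (3,4) (3,2)
Union (10 distinct): (1,1) (1,3) (2,3) (2,4) (3,2) (3,3) (3,4) (4,2) (4,3) (4,4)

Answer: 10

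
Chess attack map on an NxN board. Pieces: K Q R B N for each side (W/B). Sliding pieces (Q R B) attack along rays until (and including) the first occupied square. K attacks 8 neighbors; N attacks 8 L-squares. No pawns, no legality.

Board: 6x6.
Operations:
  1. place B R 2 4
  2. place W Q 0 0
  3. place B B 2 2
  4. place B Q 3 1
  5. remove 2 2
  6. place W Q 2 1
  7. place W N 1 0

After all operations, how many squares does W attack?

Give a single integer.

Answer: 20

Derivation:
Op 1: place BR@(2,4)
Op 2: place WQ@(0,0)
Op 3: place BB@(2,2)
Op 4: place BQ@(3,1)
Op 5: remove (2,2)
Op 6: place WQ@(2,1)
Op 7: place WN@(1,0)
Per-piece attacks for W:
  WQ@(0,0): attacks (0,1) (0,2) (0,3) (0,4) (0,5) (1,0) (1,1) (2,2) (3,3) (4,4) (5,5) [ray(1,0) blocked at (1,0)]
  WN@(1,0): attacks (2,2) (3,1) (0,2)
  WQ@(2,1): attacks (2,2) (2,3) (2,4) (2,0) (3,1) (1,1) (0,1) (3,2) (4,3) (5,4) (3,0) (1,2) (0,3) (1,0) [ray(0,1) blocked at (2,4); ray(1,0) blocked at (3,1); ray(-1,-1) blocked at (1,0)]
Union (20 distinct): (0,1) (0,2) (0,3) (0,4) (0,5) (1,0) (1,1) (1,2) (2,0) (2,2) (2,3) (2,4) (3,0) (3,1) (3,2) (3,3) (4,3) (4,4) (5,4) (5,5)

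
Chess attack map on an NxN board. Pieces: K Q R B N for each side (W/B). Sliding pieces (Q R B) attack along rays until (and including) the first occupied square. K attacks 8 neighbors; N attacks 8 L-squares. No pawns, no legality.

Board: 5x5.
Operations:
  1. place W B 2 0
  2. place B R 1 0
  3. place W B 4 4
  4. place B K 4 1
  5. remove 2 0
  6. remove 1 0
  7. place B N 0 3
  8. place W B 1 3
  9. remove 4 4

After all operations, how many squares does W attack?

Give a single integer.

Op 1: place WB@(2,0)
Op 2: place BR@(1,0)
Op 3: place WB@(4,4)
Op 4: place BK@(4,1)
Op 5: remove (2,0)
Op 6: remove (1,0)
Op 7: place BN@(0,3)
Op 8: place WB@(1,3)
Op 9: remove (4,4)
Per-piece attacks for W:
  WB@(1,3): attacks (2,4) (2,2) (3,1) (4,0) (0,4) (0,2)
Union (6 distinct): (0,2) (0,4) (2,2) (2,4) (3,1) (4,0)

Answer: 6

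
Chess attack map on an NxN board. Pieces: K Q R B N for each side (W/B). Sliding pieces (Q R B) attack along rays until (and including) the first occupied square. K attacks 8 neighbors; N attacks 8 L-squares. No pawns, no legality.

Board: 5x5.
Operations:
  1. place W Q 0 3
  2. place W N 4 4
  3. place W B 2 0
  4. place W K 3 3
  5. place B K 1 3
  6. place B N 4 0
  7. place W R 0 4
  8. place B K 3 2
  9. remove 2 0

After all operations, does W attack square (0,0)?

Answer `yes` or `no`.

Answer: yes

Derivation:
Op 1: place WQ@(0,3)
Op 2: place WN@(4,4)
Op 3: place WB@(2,0)
Op 4: place WK@(3,3)
Op 5: place BK@(1,3)
Op 6: place BN@(4,0)
Op 7: place WR@(0,4)
Op 8: place BK@(3,2)
Op 9: remove (2,0)
Per-piece attacks for W:
  WQ@(0,3): attacks (0,4) (0,2) (0,1) (0,0) (1,3) (1,4) (1,2) (2,1) (3,0) [ray(0,1) blocked at (0,4); ray(1,0) blocked at (1,3)]
  WR@(0,4): attacks (0,3) (1,4) (2,4) (3,4) (4,4) [ray(0,-1) blocked at (0,3); ray(1,0) blocked at (4,4)]
  WK@(3,3): attacks (3,4) (3,2) (4,3) (2,3) (4,4) (4,2) (2,4) (2,2)
  WN@(4,4): attacks (3,2) (2,3)
W attacks (0,0): yes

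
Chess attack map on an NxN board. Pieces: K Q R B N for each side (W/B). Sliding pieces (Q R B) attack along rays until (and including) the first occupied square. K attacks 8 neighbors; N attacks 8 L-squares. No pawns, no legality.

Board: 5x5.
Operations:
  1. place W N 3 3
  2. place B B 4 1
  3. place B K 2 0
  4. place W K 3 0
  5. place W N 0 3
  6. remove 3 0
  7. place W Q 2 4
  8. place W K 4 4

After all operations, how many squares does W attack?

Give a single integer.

Answer: 16

Derivation:
Op 1: place WN@(3,3)
Op 2: place BB@(4,1)
Op 3: place BK@(2,0)
Op 4: place WK@(3,0)
Op 5: place WN@(0,3)
Op 6: remove (3,0)
Op 7: place WQ@(2,4)
Op 8: place WK@(4,4)
Per-piece attacks for W:
  WN@(0,3): attacks (2,4) (1,1) (2,2)
  WQ@(2,4): attacks (2,3) (2,2) (2,1) (2,0) (3,4) (4,4) (1,4) (0,4) (3,3) (1,3) (0,2) [ray(0,-1) blocked at (2,0); ray(1,0) blocked at (4,4); ray(1,-1) blocked at (3,3)]
  WN@(3,3): attacks (1,4) (4,1) (2,1) (1,2)
  WK@(4,4): attacks (4,3) (3,4) (3,3)
Union (16 distinct): (0,2) (0,4) (1,1) (1,2) (1,3) (1,4) (2,0) (2,1) (2,2) (2,3) (2,4) (3,3) (3,4) (4,1) (4,3) (4,4)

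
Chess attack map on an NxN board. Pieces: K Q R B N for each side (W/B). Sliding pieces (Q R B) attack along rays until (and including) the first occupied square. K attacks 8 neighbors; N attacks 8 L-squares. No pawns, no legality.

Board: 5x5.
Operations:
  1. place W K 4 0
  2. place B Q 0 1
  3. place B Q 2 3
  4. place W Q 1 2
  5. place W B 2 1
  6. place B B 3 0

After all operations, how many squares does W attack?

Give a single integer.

Answer: 17

Derivation:
Op 1: place WK@(4,0)
Op 2: place BQ@(0,1)
Op 3: place BQ@(2,3)
Op 4: place WQ@(1,2)
Op 5: place WB@(2,1)
Op 6: place BB@(3,0)
Per-piece attacks for W:
  WQ@(1,2): attacks (1,3) (1,4) (1,1) (1,0) (2,2) (3,2) (4,2) (0,2) (2,3) (2,1) (0,3) (0,1) [ray(1,1) blocked at (2,3); ray(1,-1) blocked at (2,1); ray(-1,-1) blocked at (0,1)]
  WB@(2,1): attacks (3,2) (4,3) (3,0) (1,2) (1,0) [ray(1,-1) blocked at (3,0); ray(-1,1) blocked at (1,2)]
  WK@(4,0): attacks (4,1) (3,0) (3,1)
Union (17 distinct): (0,1) (0,2) (0,3) (1,0) (1,1) (1,2) (1,3) (1,4) (2,1) (2,2) (2,3) (3,0) (3,1) (3,2) (4,1) (4,2) (4,3)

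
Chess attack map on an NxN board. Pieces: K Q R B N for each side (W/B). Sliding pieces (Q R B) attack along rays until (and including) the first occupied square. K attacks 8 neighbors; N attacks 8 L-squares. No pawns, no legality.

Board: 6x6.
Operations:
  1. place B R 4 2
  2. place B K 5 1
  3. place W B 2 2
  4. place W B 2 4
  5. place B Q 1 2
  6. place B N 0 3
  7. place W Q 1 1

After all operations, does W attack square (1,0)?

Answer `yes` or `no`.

Op 1: place BR@(4,2)
Op 2: place BK@(5,1)
Op 3: place WB@(2,2)
Op 4: place WB@(2,4)
Op 5: place BQ@(1,2)
Op 6: place BN@(0,3)
Op 7: place WQ@(1,1)
Per-piece attacks for W:
  WQ@(1,1): attacks (1,2) (1,0) (2,1) (3,1) (4,1) (5,1) (0,1) (2,2) (2,0) (0,2) (0,0) [ray(0,1) blocked at (1,2); ray(1,0) blocked at (5,1); ray(1,1) blocked at (2,2)]
  WB@(2,2): attacks (3,3) (4,4) (5,5) (3,1) (4,0) (1,3) (0,4) (1,1) [ray(-1,-1) blocked at (1,1)]
  WB@(2,4): attacks (3,5) (3,3) (4,2) (1,5) (1,3) (0,2) [ray(1,-1) blocked at (4,2)]
W attacks (1,0): yes

Answer: yes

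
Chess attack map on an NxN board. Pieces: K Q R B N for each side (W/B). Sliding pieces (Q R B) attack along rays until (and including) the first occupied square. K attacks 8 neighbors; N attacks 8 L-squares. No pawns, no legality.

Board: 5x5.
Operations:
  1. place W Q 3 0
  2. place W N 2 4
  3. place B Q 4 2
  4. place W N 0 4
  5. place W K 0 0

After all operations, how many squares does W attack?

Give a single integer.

Op 1: place WQ@(3,0)
Op 2: place WN@(2,4)
Op 3: place BQ@(4,2)
Op 4: place WN@(0,4)
Op 5: place WK@(0,0)
Per-piece attacks for W:
  WK@(0,0): attacks (0,1) (1,0) (1,1)
  WN@(0,4): attacks (1,2) (2,3)
  WN@(2,4): attacks (3,2) (4,3) (1,2) (0,3)
  WQ@(3,0): attacks (3,1) (3,2) (3,3) (3,4) (4,0) (2,0) (1,0) (0,0) (4,1) (2,1) (1,2) (0,3) [ray(-1,0) blocked at (0,0)]
Union (16 distinct): (0,0) (0,1) (0,3) (1,0) (1,1) (1,2) (2,0) (2,1) (2,3) (3,1) (3,2) (3,3) (3,4) (4,0) (4,1) (4,3)

Answer: 16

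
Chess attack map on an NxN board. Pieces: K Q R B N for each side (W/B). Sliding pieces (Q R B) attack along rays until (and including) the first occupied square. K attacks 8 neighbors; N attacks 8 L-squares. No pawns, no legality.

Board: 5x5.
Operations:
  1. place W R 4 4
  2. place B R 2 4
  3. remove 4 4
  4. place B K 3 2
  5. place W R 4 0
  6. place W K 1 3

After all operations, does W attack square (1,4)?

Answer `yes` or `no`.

Op 1: place WR@(4,4)
Op 2: place BR@(2,4)
Op 3: remove (4,4)
Op 4: place BK@(3,2)
Op 5: place WR@(4,0)
Op 6: place WK@(1,3)
Per-piece attacks for W:
  WK@(1,3): attacks (1,4) (1,2) (2,3) (0,3) (2,4) (2,2) (0,4) (0,2)
  WR@(4,0): attacks (4,1) (4,2) (4,3) (4,4) (3,0) (2,0) (1,0) (0,0)
W attacks (1,4): yes

Answer: yes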